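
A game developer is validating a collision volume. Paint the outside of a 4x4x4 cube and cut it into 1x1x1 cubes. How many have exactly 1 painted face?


Large cube: 4 x 4 x 4, cut into unit cubes.
n = 4, so n - 2 = 2
Cubes with 1 painted face lie in the interior of each face.
A cube has 6 faces; each contributes (n - 2)^2 = 4 such cubes.
Count = 6 * 4 = 24
24 unit cubes


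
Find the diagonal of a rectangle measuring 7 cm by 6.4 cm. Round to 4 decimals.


Shape: rectangle (diagonal via Pythagoras)
Sides: 7 cm and 6.4 cm
Formula: d = sqrt(l^2 + w^2)
l^2 = 49, w^2 = 40.96
l^2 + w^2 = 89.96
d = sqrt(89.96)
d = 9.4847
9.4847 cm


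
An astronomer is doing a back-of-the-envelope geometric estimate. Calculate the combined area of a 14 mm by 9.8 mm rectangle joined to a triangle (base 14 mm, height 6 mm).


Composite shape: rectangle + triangle
Rectangle area = 14 * 9.8 = 137.2
Triangle area = 0.5 * 14 * 6 = 42
Total = 137.2 + 42
Total = 179.2
179.2 mm^2


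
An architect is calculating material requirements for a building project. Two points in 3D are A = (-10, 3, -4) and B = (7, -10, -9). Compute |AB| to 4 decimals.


3D distance between two points
P1 = (-10, 3, -4), P2 = (7, -10, -9)
Formula: d = sqrt((x2-x1)^2 + (y2-y1)^2 + (z2-z1)^2)
dx = 7 - -10 = 17
dy = -10 - 3 = -13
dz = -9 - -4 = -5
dx^2 + dy^2 + dz^2 = 289 + 169 + 25 = 483
d = sqrt(483)
d = 21.9773
21.9773 units


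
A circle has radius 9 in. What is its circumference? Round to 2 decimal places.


Shape: circle
Radius r = 9 in
Formula: C = 2 * pi * r
C = 2 * pi * 9
C = 18 * pi
C = 56.55
56.55 in


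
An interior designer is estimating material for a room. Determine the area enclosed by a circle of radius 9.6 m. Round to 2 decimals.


Shape: circle
Radius r = 9.6 m
Formula: A = pi * r^2
r^2 = 9.6^2 = 92.16
A = pi * 92.16
A = 289.53
289.53 m^2


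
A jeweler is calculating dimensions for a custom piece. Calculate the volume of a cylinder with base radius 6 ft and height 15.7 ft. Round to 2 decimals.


Shape: cylinder
Radius r = 6 ft, Height h = 15.7 ft
Formula: V = pi * r^2 * h
r^2 = 36
V = pi * 36 * 15.7
V = 565.2 * pi
V = 1775.63
1775.63 ft^3


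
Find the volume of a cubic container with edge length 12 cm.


Shape: cube
Side s = 12 cm
Formula: V = s^3
V = 12 * 12 * 12
V = 144 * 12
V = 1728
1728 cm^3


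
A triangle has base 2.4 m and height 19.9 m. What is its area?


Shape: triangle
Base b = 2.4 m, Height h = 19.9 m
Formula: A = (1/2) * b * h
A = 0.5 * 2.4 * 19.9
A = 0.5 * 47.76
A = 23.88
23.88 m^2


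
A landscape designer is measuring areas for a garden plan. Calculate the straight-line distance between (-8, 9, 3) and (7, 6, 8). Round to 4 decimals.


3D distance between two points
P1 = (-8, 9, 3), P2 = (7, 6, 8)
Formula: d = sqrt((x2-x1)^2 + (y2-y1)^2 + (z2-z1)^2)
dx = 7 - -8 = 15
dy = 6 - 9 = -3
dz = 8 - 3 = 5
dx^2 + dy^2 + dz^2 = 225 + 9 + 25 = 259
d = sqrt(259)
d = 16.0935
16.0935 units


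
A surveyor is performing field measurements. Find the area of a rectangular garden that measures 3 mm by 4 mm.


Shape: rectangle
Length l = 3 mm, Width w = 4 mm
Formula: A = l * w
A = 3 * 4
A = 12
12 mm^2


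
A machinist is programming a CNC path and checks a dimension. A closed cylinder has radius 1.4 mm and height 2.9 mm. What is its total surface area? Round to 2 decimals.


Shape: closed cylinder
Radius r = 1.4 mm, Height h = 2.9 mm
Formula: SA = 2*pi*r^2 + 2*pi*r*h = 2*pi*r*(r + h)
r + h = 4.3
2 * r * (r + h) = 2 * 1.4 * 4.3 = 12.04
SA = 12.04 * pi
SA = 37.82
37.82 mm^2


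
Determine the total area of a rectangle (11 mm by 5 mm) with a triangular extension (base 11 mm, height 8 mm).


Composite shape: rectangle + triangle
Rectangle area = 11 * 5 = 55
Triangle area = 0.5 * 11 * 8 = 44
Total = 55 + 44
Total = 99
99 mm^2


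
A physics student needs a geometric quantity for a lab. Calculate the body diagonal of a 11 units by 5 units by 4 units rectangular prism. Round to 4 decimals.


Shape: rectangular box (space diagonal)
l = 11 units, w = 5 units, h = 4 units
Visualize: the diagonal of the base, then a right triangle with that diagonal and the height.
Formula: d = sqrt(l^2 + w^2 + h^2)
l^2 + w^2 + h^2 = 121 + 25 + 16 = 162
d = sqrt(162)
d = 12.7279
12.7279 units


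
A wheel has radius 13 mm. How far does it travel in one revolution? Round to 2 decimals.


Shape: circle
Radius r = 13 mm
Formula: C = 2 * pi * r
C = 2 * pi * 13
C = 26 * pi
C = 81.68
81.68 mm


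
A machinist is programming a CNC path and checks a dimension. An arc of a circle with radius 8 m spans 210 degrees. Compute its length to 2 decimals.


Shape: circular arc
Radius r = 8 m, Angle = 210 degrees
Formula: L = (angle/360) * 2 * pi * r
2 * pi * r = 16 * pi
L = (210/360) * 16 * pi
L = 9.333333 * pi
L = 29.32
29.32 m


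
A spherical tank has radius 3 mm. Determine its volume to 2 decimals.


Shape: sphere
Radius r = 3 mm
Formula: V = (4/3) * pi * r^3
r^3 = 27
(4/3) * 27 = 36
V = 36 * pi
V = 113.1
113.1 mm^3


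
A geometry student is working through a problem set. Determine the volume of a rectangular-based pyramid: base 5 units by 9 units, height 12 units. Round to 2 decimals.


Shape: rectangular pyramid
Base: 5 units x 9 units, Height h = 12 units
Formula: V = (1/3) * base_area * h
base_area = 5 * 9 = 45
base_area * h = 45 * 12 = 540
V = 540 / 3
V = 180
180 units^3


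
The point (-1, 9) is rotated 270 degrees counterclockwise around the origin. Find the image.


Transformation: rotation about the origin
Original point: (-1, 9)
Rule for 270 deg counterclockwise: (x, y) -> (y, -x)
Apply: (-1, 9) -> (9, 1)
(9, 1)


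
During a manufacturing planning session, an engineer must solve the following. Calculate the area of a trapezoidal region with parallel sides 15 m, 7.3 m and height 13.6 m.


Shape: trapezoid
Parallel sides a = 15 m, b = 7.3 m; Height h = 13.6 m
Formula: A = (a + b) * h / 2
a + b = 15 + 7.3 = 22.3
A = 22.3 * 13.6 / 2
A = 303.28 / 2
A = 151.64
151.64 m^2


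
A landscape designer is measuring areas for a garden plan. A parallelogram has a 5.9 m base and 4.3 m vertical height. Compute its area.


Shape: parallelogram
Base b = 5.9 m, Height h = 4.3 m
Formula: A = b * h
A = 5.9 * 4.3
A = 25.37
25.37 m^2


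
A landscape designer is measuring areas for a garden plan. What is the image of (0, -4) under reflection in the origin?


Transformation: reflection
Original point: (0, -4)
Rule for reflection through the origin: (x, y) -> (-x, -y)
Apply: (0, -4) -> (0, 4)
(0, 4)


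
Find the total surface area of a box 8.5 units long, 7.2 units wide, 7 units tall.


Shape: rectangular prism
l = 8.5 units, w = 7.2 units, h = 7 units
Formula: SA = 2(lw + lh + wh)
lw = 61.2, lh = 59.5, wh = 50.4
lw + lh + wh = 171.1
SA = 2 * 171.1
SA = 342.2
342.2 units^2


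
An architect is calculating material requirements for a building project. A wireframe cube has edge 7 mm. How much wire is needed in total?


Shape: cube
Side s = 7 mm
A cube has 12 edges, all equal.
Formula: total edge length = 12 * s
Total = 12 * 7
Total = 84
84 mm


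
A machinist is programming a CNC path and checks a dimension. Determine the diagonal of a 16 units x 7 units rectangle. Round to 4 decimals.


Shape: rectangle (diagonal via Pythagoras)
Sides: 16 units and 7 units
Formula: d = sqrt(l^2 + w^2)
l^2 = 256, w^2 = 49
l^2 + w^2 = 305
d = sqrt(305)
d = 17.4642
17.4642 units


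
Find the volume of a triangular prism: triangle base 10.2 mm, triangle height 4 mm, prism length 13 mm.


Shape: triangular prism
Triangle base = 10.2 mm, triangle height = 4 mm, prism length L = 13 mm
Formula: V = (1/2 * b * h_tri) * L
Cross-section area = 0.5 * 10.2 * 4 = 20.4
V = 20.4 * 13
V = 265.2
265.2 mm^3


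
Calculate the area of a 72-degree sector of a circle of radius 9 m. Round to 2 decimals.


Shape: circular sector
Radius r = 9 m, Angle = 72 degrees
Formula: A = (angle/360) * pi * r^2
r^2 = 81
Fraction of circle = 72/360
A = (72/360) * pi * 81
A = 16.2 * pi
A = 50.89
50.89 m^2


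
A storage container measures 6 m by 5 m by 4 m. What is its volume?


Shape: rectangular prism
l = 6 m, w = 5 m, h = 4 m
Formula: V = l * w * h
V = 6 * 5 * 4
V = 30 * 4
V = 120
120 m^3


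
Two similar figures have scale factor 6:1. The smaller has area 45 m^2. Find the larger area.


Linear scale factor k = 6
Original area = 45 m^2
Rule: under a linear scaling by k, areas scale by k^2.
k^2 = 6^2 = 36
New area = 45 * 36
New area = 1620
1620 m^2


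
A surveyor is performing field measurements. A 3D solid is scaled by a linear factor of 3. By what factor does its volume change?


Linear scale factor k = 3
Rule: under a linear scaling by k, volumes scale by k^3.
k^3 = 3 * 3 * 3
k^3 = 9 * 3
k^3 = 27
Volume scales by a factor of 27.
27 (dimensionless)


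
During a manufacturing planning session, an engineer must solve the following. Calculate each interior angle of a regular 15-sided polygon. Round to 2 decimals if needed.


Shape: regular pentadecagon (15 sides)
Formula: interior angle = (n - 2) * 180 / n
(n - 2) = 13
(n - 2) * 180 = 2340
angle = 2340 / 15
angle = 156
156 degrees


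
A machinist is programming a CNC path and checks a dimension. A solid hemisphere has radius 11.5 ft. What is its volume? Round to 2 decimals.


Shape: hemisphere (half of a sphere)
Radius r = 11.5 ft
Formula: V = (1/2) * (4/3) * pi * r^3 = (2/3) * pi * r^3
r^3 = 1520.875
(2/3) * 1520.875 = 1013.916667
V = 1013.916667 * pi
V = 3185.31
3185.31 ft^3


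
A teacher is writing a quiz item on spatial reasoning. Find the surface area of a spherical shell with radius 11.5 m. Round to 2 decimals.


Shape: sphere
Radius r = 11.5 m
Formula: SA = 4 * pi * r^2
r^2 = 132.25
SA = 4 * pi * 132.25
SA = 529 * pi
SA = 1661.9
1661.9 m^2


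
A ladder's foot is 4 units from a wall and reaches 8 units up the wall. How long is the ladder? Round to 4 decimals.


Shape: right triangle
Legs a = 4 units, b = 8 units
Formula: c = sqrt(a^2 + b^2)
a^2 = 16, b^2 = 64
a^2 + b^2 = 80
c = sqrt(80)
c = 8.9443
8.9443 units


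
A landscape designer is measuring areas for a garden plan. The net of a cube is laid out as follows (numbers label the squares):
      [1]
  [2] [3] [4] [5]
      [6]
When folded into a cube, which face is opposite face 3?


Net: cross layout. Take square 3 as the base (bottom).
Fold the four squares in the horizontal row up around 3: 2 -> left, 4 -> right, 5 wraps to the top.
Fold 1 and 6 up from 3: 1 -> back, 6 -> front.
Opposite pairs are therefore: (1, 6), (2, 4), (3, 5).
Face 3 is opposite face 5.
face 5


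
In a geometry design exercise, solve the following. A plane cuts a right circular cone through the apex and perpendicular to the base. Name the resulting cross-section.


Solid: right circular cone
Cutting plane: through the apex and perpendicular to the base
Visualize the intersection of the plane with the solid's surface.
The boundary of the cut region is a isosceles triangle.
isosceles triangle


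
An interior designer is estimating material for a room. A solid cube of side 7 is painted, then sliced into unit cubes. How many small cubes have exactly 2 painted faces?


Large cube: 7 x 7 x 7, cut into unit cubes.
n = 7, so n - 2 = 5
Cubes with 2 painted faces lie along the edges, excluding corners.
A cube has 12 edges; each contributes (n - 2) = 5 such cubes.
Count = 12 * 5 = 60
60 unit cubes


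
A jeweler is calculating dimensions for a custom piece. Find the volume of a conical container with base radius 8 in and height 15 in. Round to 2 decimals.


Shape: cone
Radius r = 8 in, Height h = 15 in
Formula: V = (1/3) * pi * r^2 * h
r^2 = 64
pi * r^2 * h = pi * 64 * 15 = 960 * pi
V = 960 * pi / 3
V = 1005.31
1005.31 in^3


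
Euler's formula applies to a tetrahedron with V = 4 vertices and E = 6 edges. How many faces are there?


Polyhedron: tetrahedron
Euler's formula for convex polyhedra: V - E + F = 2
Given: V = 4 vertices and E = 6 edges
Solve for F:
F = 2 + E - V = 2 + 6 - 4 = 4
4 faces


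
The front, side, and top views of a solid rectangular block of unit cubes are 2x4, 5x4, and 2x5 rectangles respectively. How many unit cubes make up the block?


Orthographic views of a solid rectangular block:
Front view 2 x 4 -> length = 2, height = 4
Side view 5 x 4 -> width = 5, height = 4 (consistent)
Top view 2 x 5 -> confirms length = 2, width = 5
The block is 2 x 5 x 4.
Total unit cubes = 2 * 5 * 4 = 40
40 unit cubes


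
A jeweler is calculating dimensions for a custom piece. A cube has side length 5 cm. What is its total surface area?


Shape: cube
Side s = 5 cm
A cube has 6 square faces.
Formula: SA = 6 * s^2
s^2 = 25
SA = 6 * 25
SA = 150
150 cm^2


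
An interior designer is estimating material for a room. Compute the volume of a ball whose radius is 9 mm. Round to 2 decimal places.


Shape: sphere
Radius r = 9 mm
Formula: V = (4/3) * pi * r^3
r^3 = 729
(4/3) * 729 = 972
V = 972 * pi
V = 3053.63
3053.63 mm^3


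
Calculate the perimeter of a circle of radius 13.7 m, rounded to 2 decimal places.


Shape: circle
Radius r = 13.7 m
Formula: C = 2 * pi * r
C = 2 * pi * 13.7
C = 27.4 * pi
C = 86.08
86.08 m


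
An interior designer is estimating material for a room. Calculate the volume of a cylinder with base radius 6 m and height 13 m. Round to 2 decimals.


Shape: cylinder
Radius r = 6 m, Height h = 13 m
Formula: V = pi * r^2 * h
r^2 = 36
V = pi * 36 * 13
V = 468 * pi
V = 1470.27
1470.27 m^3


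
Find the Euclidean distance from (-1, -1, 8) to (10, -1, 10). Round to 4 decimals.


3D distance between two points
P1 = (-1, -1, 8), P2 = (10, -1, 10)
Formula: d = sqrt((x2-x1)^2 + (y2-y1)^2 + (z2-z1)^2)
dx = 10 - -1 = 11
dy = -1 - -1 = 0
dz = 10 - 8 = 2
dx^2 + dy^2 + dz^2 = 121 + 0 + 4 = 125
d = sqrt(125)
d = 11.1803
11.1803 units


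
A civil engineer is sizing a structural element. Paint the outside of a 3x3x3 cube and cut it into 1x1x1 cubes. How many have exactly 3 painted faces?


Large cube: 3 x 3 x 3, cut into unit cubes.
Cubes with 3 painted faces are at the corners. A cube always has 8 corners.
Count = 8
8 unit cubes


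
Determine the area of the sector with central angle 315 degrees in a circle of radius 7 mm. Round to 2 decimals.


Shape: circular sector
Radius r = 7 mm, Angle = 315 degrees
Formula: A = (angle/360) * pi * r^2
r^2 = 49
Fraction of circle = 315/360
A = (315/360) * pi * 49
A = 42.875 * pi
A = 134.7
134.7 mm^2


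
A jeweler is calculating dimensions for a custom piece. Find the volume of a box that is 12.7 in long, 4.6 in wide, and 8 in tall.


Shape: rectangular prism
l = 12.7 in, w = 4.6 in, h = 8 in
Formula: V = l * w * h
V = 12.7 * 4.6 * 8
V = 58.42 * 8
V = 467.36
467.36 in^3


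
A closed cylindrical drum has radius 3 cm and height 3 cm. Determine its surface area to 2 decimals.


Shape: closed cylinder
Radius r = 3 cm, Height h = 3 cm
Formula: SA = 2*pi*r^2 + 2*pi*r*h = 2*pi*r*(r + h)
r + h = 6
2 * r * (r + h) = 2 * 3 * 6 = 36
SA = 36 * pi
SA = 113.1
113.1 cm^2


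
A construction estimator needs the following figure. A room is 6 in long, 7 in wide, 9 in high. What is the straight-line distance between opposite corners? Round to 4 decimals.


Shape: rectangular box (space diagonal)
l = 6 in, w = 7 in, h = 9 in
Visualize: the diagonal of the base, then a right triangle with that diagonal and the height.
Formula: d = sqrt(l^2 + w^2 + h^2)
l^2 + w^2 + h^2 = 36 + 49 + 81 = 166
d = sqrt(166)
d = 12.8841
12.8841 in


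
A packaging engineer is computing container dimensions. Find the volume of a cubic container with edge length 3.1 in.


Shape: cube
Side s = 3.1 in
Formula: V = s^3
V = 3.1 * 3.1 * 3.1
V = 9.61 * 3.1
V = 29.791
29.791 in^3


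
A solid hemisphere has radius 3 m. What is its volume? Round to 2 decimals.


Shape: hemisphere (half of a sphere)
Radius r = 3 m
Formula: V = (1/2) * (4/3) * pi * r^3 = (2/3) * pi * r^3
r^3 = 27
(2/3) * 27 = 18
V = 18 * pi
V = 56.55
56.55 m^3


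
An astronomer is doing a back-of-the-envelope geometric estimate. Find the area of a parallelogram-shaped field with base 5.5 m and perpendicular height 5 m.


Shape: parallelogram
Base b = 5.5 m, Height h = 5 m
Formula: A = b * h
A = 5.5 * 5
A = 27.5
27.5 m^2


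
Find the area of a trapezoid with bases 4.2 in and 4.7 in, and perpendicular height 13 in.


Shape: trapezoid
Parallel sides a = 4.2 in, b = 4.7 in; Height h = 13 in
Formula: A = (a + b) * h / 2
a + b = 4.2 + 4.7 = 8.9
A = 8.9 * 13 / 2
A = 115.7 / 2
A = 57.85
57.85 in^2


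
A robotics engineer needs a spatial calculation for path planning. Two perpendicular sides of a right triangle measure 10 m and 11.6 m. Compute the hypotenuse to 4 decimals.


Shape: right triangle
Legs a = 10 m, b = 11.6 m
Formula: c = sqrt(a^2 + b^2)
a^2 = 100, b^2 = 134.56
a^2 + b^2 = 234.56
c = sqrt(234.56)
c = 15.3154
15.3154 m


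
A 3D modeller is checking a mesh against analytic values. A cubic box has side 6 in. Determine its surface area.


Shape: cube
Side s = 6 in
A cube has 6 square faces.
Formula: SA = 6 * s^2
s^2 = 36
SA = 6 * 36
SA = 216
216 in^2


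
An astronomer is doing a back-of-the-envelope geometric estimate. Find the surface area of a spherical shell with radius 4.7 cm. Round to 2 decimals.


Shape: sphere
Radius r = 4.7 cm
Formula: SA = 4 * pi * r^2
r^2 = 22.09
SA = 4 * pi * 22.09
SA = 88.36 * pi
SA = 277.59
277.59 cm^2


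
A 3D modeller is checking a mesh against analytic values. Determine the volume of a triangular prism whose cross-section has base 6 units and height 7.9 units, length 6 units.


Shape: triangular prism
Triangle base = 6 units, triangle height = 7.9 units, prism length L = 6 units
Formula: V = (1/2 * b * h_tri) * L
Cross-section area = 0.5 * 6 * 7.9 = 23.7
V = 23.7 * 6
V = 142.2
142.2 units^3


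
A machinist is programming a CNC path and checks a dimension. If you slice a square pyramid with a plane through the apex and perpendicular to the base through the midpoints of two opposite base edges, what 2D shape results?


Solid: square pyramid
Cutting plane: through the apex and perpendicular to the base through the midpoints of two opposite base edges
Visualize the intersection of the plane with the solid's surface.
The boundary of the cut region is a isosceles triangle.
isosceles triangle


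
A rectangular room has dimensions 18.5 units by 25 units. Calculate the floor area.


Shape: rectangle
Length l = 18.5 units, Width w = 25 units
Formula: A = l * w
A = 18.5 * 25
A = 462.5
462.5 units^2


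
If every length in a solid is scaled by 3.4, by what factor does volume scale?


Linear scale factor k = 3.4
Rule: under a linear scaling by k, volumes scale by k^3.
k^3 = 3.4 * 3.4 * 3.4
k^3 = 11.56 * 3.4
k^3 = 39.304
Volume scales by a factor of 39.304.
39.304 (dimensionless)


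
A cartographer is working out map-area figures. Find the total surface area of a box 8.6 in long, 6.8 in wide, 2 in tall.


Shape: rectangular prism
l = 8.6 in, w = 6.8 in, h = 2 in
Formula: SA = 2(lw + lh + wh)
lw = 58.48, lh = 17.2, wh = 13.6
lw + lh + wh = 89.28
SA = 2 * 89.28
SA = 178.56
178.56 in^2


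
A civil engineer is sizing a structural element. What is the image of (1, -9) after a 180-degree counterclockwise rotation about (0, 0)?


Transformation: rotation about the origin
Original point: (1, -9)
Rule for 180 deg: (x, y) -> (-x, -y)
Apply: (1, -9) -> (-1, 9)
(-1, 9)


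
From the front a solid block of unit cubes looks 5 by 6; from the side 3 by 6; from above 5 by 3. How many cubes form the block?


Orthographic views of a solid rectangular block:
Front view 5 x 6 -> length = 5, height = 6
Side view 3 x 6 -> width = 3, height = 6 (consistent)
Top view 5 x 3 -> confirms length = 5, width = 3
The block is 5 x 3 x 6.
Total unit cubes = 5 * 3 * 6 = 90
90 unit cubes


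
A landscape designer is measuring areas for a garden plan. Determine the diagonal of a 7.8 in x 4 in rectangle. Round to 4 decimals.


Shape: rectangle (diagonal via Pythagoras)
Sides: 7.8 in and 4 in
Formula: d = sqrt(l^2 + w^2)
l^2 = 60.84, w^2 = 16
l^2 + w^2 = 76.84
d = sqrt(76.84)
d = 8.7658
8.7658 in


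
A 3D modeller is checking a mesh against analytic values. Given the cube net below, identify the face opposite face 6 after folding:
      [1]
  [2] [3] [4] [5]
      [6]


Net: cross layout. Take square 3 as the base (bottom).
Fold the four squares in the horizontal row up around 3: 2 -> left, 4 -> right, 5 wraps to the top.
Fold 1 and 6 up from 3: 1 -> back, 6 -> front.
Opposite pairs are therefore: (1, 6), (2, 4), (3, 5).
Face 6 is opposite face 1.
face 1


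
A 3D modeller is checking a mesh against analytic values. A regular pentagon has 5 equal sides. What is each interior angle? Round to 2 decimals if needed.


Shape: regular pentagon (5 sides)
Formula: interior angle = (n - 2) * 180 / n
(n - 2) = 3
(n - 2) * 180 = 540
angle = 540 / 5
angle = 108
108 degrees


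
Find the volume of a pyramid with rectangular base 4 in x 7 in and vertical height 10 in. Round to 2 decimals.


Shape: rectangular pyramid
Base: 4 in x 7 in, Height h = 10 in
Formula: V = (1/3) * base_area * h
base_area = 4 * 7 = 28
base_area * h = 28 * 10 = 280
V = 280 / 3
V = 93.33
93.33 in^3


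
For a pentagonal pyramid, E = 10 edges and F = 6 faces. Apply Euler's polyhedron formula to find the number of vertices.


Polyhedron: pentagonal pyramid
Euler's formula for convex polyhedra: V - E + F = 2
Given: E = 10 edges and F = 6 faces
Solve for V:
V = 2 + E - F = 2 + 10 - 6 = 6
6 vertices


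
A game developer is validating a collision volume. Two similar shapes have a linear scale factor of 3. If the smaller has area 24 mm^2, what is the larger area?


Linear scale factor k = 3
Original area = 24 mm^2
Rule: under a linear scaling by k, areas scale by k^2.
k^2 = 3^2 = 9
New area = 24 * 9
New area = 216
216 mm^2


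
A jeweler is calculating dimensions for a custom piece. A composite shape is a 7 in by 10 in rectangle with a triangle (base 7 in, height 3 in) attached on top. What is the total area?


Composite shape: rectangle + triangle
Rectangle area = 7 * 10 = 70
Triangle area = 0.5 * 7 * 3 = 10.5
Total = 70 + 10.5
Total = 80.5
80.5 in^2


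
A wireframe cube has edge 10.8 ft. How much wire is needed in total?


Shape: cube
Side s = 10.8 ft
A cube has 12 edges, all equal.
Formula: total edge length = 12 * s
Total = 12 * 10.8
Total = 129.6
129.6 ft


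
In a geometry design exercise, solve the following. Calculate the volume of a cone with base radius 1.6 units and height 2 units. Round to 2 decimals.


Shape: cone
Radius r = 1.6 units, Height h = 2 units
Formula: V = (1/3) * pi * r^2 * h
r^2 = 2.56
pi * r^2 * h = pi * 2.56 * 2 = 5.12 * pi
V = 5.12 * pi / 3
V = 5.36
5.36 units^3


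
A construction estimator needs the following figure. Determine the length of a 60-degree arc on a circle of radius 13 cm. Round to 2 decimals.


Shape: circular arc
Radius r = 13 cm, Angle = 60 degrees
Formula: L = (angle/360) * 2 * pi * r
2 * pi * r = 26 * pi
L = (60/360) * 26 * pi
L = 4.333333 * pi
L = 13.61
13.61 cm


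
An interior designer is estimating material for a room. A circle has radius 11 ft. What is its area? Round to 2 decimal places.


Shape: circle
Radius r = 11 ft
Formula: A = pi * r^2
r^2 = 11^2 = 121
A = pi * 121
A = 380.13
380.13 ft^2


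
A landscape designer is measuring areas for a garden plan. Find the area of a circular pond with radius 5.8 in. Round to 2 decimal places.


Shape: circle
Radius r = 5.8 in
Formula: A = pi * r^2
r^2 = 5.8^2 = 33.64
A = pi * 33.64
A = 105.68
105.68 in^2


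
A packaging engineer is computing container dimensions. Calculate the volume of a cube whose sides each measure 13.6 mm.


Shape: cube
Side s = 13.6 mm
Formula: V = s^3
V = 13.6 * 13.6 * 13.6
V = 184.96 * 13.6
V = 2515.456
2515.456 mm^3


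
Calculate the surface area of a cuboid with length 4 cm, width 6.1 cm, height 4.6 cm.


Shape: rectangular prism
l = 4 cm, w = 6.1 cm, h = 4.6 cm
Formula: SA = 2(lw + lh + wh)
lw = 24.4, lh = 18.4, wh = 28.06
lw + lh + wh = 70.86
SA = 2 * 70.86
SA = 141.72
141.72 cm^2


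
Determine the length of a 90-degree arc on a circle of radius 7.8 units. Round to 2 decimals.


Shape: circular arc
Radius r = 7.8 units, Angle = 90 degrees
Formula: L = (angle/360) * 2 * pi * r
2 * pi * r = 15.6 * pi
L = (90/360) * 15.6 * pi
L = 3.9 * pi
L = 12.25
12.25 units


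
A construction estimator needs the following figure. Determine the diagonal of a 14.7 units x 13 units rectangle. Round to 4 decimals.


Shape: rectangle (diagonal via Pythagoras)
Sides: 14.7 units and 13 units
Formula: d = sqrt(l^2 + w^2)
l^2 = 216.09, w^2 = 169
l^2 + w^2 = 385.09
d = sqrt(385.09)
d = 19.6237
19.6237 units


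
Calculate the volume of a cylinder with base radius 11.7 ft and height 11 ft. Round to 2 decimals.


Shape: cylinder
Radius r = 11.7 ft, Height h = 11 ft
Formula: V = pi * r^2 * h
r^2 = 136.89
V = pi * 136.89 * 11
V = 1505.79 * pi
V = 4730.58
4730.58 ft^3


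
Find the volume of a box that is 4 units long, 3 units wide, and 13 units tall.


Shape: rectangular prism
l = 4 units, w = 3 units, h = 13 units
Formula: V = l * w * h
V = 4 * 3 * 13
V = 12 * 13
V = 156
156 units^3


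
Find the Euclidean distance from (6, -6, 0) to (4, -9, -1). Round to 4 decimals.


3D distance between two points
P1 = (6, -6, 0), P2 = (4, -9, -1)
Formula: d = sqrt((x2-x1)^2 + (y2-y1)^2 + (z2-z1)^2)
dx = 4 - 6 = -2
dy = -9 - -6 = -3
dz = -1 - 0 = -1
dx^2 + dy^2 + dz^2 = 4 + 9 + 1 = 14
d = sqrt(14)
d = 3.7417
3.7417 units


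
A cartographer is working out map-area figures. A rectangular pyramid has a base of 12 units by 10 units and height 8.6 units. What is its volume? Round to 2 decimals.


Shape: rectangular pyramid
Base: 12 units x 10 units, Height h = 8.6 units
Formula: V = (1/3) * base_area * h
base_area = 12 * 10 = 120
base_area * h = 120 * 8.6 = 1032
V = 1032 / 3
V = 344
344 units^3


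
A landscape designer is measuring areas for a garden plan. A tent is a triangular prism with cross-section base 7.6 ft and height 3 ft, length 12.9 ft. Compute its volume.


Shape: triangular prism
Triangle base = 7.6 ft, triangle height = 3 ft, prism length L = 12.9 ft
Formula: V = (1/2 * b * h_tri) * L
Cross-section area = 0.5 * 7.6 * 3 = 11.4
V = 11.4 * 12.9
V = 147.06
147.06 ft^3


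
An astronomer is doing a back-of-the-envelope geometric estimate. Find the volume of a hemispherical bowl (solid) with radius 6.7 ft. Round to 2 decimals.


Shape: hemisphere (half of a sphere)
Radius r = 6.7 ft
Formula: V = (1/2) * (4/3) * pi * r^3 = (2/3) * pi * r^3
r^3 = 300.763
(2/3) * 300.763 = 200.508667
V = 200.508667 * pi
V = 629.92
629.92 ft^3


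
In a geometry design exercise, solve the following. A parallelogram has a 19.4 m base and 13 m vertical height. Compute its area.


Shape: parallelogram
Base b = 19.4 m, Height h = 13 m
Formula: A = b * h
A = 19.4 * 13
A = 252.2
252.2 m^2


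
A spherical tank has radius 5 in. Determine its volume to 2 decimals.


Shape: sphere
Radius r = 5 in
Formula: V = (4/3) * pi * r^3
r^3 = 125
(4/3) * 125 = 166.666667
V = 166.666667 * pi
V = 523.6
523.6 in^3


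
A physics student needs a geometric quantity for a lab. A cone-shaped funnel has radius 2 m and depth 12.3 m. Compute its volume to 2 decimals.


Shape: cone
Radius r = 2 m, Height h = 12.3 m
Formula: V = (1/3) * pi * r^2 * h
r^2 = 4
pi * r^2 * h = pi * 4 * 12.3 = 49.2 * pi
V = 49.2 * pi / 3
V = 51.52
51.52 m^3


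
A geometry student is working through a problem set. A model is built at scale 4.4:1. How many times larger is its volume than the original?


Linear scale factor k = 4.4
Rule: under a linear scaling by k, volumes scale by k^3.
k^3 = 4.4 * 4.4 * 4.4
k^3 = 19.36 * 4.4
k^3 = 85.184
Volume scales by a factor of 85.184.
85.184 (dimensionless)


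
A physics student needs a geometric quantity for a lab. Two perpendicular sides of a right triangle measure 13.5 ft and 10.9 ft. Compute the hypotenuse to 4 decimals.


Shape: right triangle
Legs a = 13.5 ft, b = 10.9 ft
Formula: c = sqrt(a^2 + b^2)
a^2 = 182.25, b^2 = 118.81
a^2 + b^2 = 301.06
c = sqrt(301.06)
c = 17.3511
17.3511 ft


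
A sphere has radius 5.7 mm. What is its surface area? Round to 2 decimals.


Shape: sphere
Radius r = 5.7 mm
Formula: SA = 4 * pi * r^2
r^2 = 32.49
SA = 4 * pi * 32.49
SA = 129.96 * pi
SA = 408.28
408.28 mm^2


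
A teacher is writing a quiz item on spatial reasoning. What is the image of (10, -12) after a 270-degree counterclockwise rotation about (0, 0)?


Transformation: rotation about the origin
Original point: (10, -12)
Rule for 270 deg counterclockwise: (x, y) -> (y, -x)
Apply: (10, -12) -> (-12, -10)
(-12, -10)


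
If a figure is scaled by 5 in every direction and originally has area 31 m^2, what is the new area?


Linear scale factor k = 5
Original area = 31 m^2
Rule: under a linear scaling by k, areas scale by k^2.
k^2 = 5^2 = 25
New area = 31 * 25
New area = 775
775 m^2


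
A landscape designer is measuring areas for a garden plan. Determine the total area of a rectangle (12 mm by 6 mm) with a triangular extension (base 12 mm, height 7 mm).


Composite shape: rectangle + triangle
Rectangle area = 12 * 6 = 72
Triangle area = 0.5 * 12 * 7 = 42
Total = 72 + 42
Total = 114
114 mm^2


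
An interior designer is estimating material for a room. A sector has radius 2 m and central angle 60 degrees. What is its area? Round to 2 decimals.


Shape: circular sector
Radius r = 2 m, Angle = 60 degrees
Formula: A = (angle/360) * pi * r^2
r^2 = 4
Fraction of circle = 60/360
A = (60/360) * pi * 4
A = 0.666667 * pi
A = 2.09
2.09 m^2


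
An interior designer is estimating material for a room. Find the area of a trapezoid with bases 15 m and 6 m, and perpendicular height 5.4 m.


Shape: trapezoid
Parallel sides a = 15 m, b = 6 m; Height h = 5.4 m
Formula: A = (a + b) * h / 2
a + b = 15 + 6 = 21
A = 21 * 5.4 / 2
A = 113.4 / 2
A = 56.7
56.7 m^2


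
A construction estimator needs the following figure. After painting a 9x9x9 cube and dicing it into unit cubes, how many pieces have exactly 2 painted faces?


Large cube: 9 x 9 x 9, cut into unit cubes.
n = 9, so n - 2 = 7
Cubes with 2 painted faces lie along the edges, excluding corners.
A cube has 12 edges; each contributes (n - 2) = 7 such cubes.
Count = 12 * 7 = 84
84 unit cubes


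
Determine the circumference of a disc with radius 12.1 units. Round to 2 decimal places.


Shape: circle
Radius r = 12.1 units
Formula: C = 2 * pi * r
C = 2 * pi * 12.1
C = 24.2 * pi
C = 76.03
76.03 units


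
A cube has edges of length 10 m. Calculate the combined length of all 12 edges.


Shape: cube
Side s = 10 m
A cube has 12 edges, all equal.
Formula: total edge length = 12 * s
Total = 12 * 10
Total = 120
120 m


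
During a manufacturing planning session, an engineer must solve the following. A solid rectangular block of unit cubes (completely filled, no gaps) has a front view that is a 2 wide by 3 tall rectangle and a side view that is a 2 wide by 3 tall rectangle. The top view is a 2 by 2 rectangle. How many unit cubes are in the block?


Orthographic views of a solid rectangular block:
Front view 2 x 3 -> length = 2, height = 3
Side view 2 x 3 -> width = 2, height = 3 (consistent)
Top view 2 x 2 -> confirms length = 2, width = 2
The block is 2 x 2 x 3.
Total unit cubes = 2 * 2 * 3 = 12
12 unit cubes


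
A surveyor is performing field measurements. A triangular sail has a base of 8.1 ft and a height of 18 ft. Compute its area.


Shape: triangle
Base b = 8.1 ft, Height h = 18 ft
Formula: A = (1/2) * b * h
A = 0.5 * 8.1 * 18
A = 0.5 * 145.8
A = 72.9
72.9 ft^2


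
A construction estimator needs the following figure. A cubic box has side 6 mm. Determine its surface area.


Shape: cube
Side s = 6 mm
A cube has 6 square faces.
Formula: SA = 6 * s^2
s^2 = 36
SA = 6 * 36
SA = 216
216 mm^2


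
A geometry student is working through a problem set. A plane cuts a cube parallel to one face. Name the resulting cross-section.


Solid: cube
Cutting plane: parallel to one face
Visualize the intersection of the plane with the solid's surface.
The boundary of the cut region is a square.
square


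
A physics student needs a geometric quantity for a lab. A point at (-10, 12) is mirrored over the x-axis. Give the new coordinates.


Transformation: reflection
Original point: (-10, 12)
Rule for reflection over the x-axis: (x, y) -> (x, -y)
Apply: (-10, 12) -> (-10, -12)
(-10, -12)


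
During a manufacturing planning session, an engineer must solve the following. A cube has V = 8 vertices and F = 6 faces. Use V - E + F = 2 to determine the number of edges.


Polyhedron: cube
Euler's formula for convex polyhedra: V - E + F = 2
Given: V = 8 vertices and F = 6 faces
Solve for E:
E = V + F - 2 = 8 + 6 - 2 = 12
12 edges


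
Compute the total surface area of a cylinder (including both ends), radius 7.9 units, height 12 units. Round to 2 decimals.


Shape: closed cylinder
Radius r = 7.9 units, Height h = 12 units
Formula: SA = 2*pi*r^2 + 2*pi*r*h = 2*pi*r*(r + h)
r + h = 19.9
2 * r * (r + h) = 2 * 7.9 * 19.9 = 314.42
SA = 314.42 * pi
SA = 987.78
987.78 units^2


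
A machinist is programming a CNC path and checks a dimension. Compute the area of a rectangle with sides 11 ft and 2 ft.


Shape: rectangle
Length l = 11 ft, Width w = 2 ft
Formula: A = l * w
A = 11 * 2
A = 22
22 ft^2


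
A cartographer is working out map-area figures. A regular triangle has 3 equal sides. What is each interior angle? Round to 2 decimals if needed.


Shape: regular triangle (3 sides)
Formula: interior angle = (n - 2) * 180 / n
(n - 2) = 1
(n - 2) * 180 = 180
angle = 180 / 3
angle = 60
60 degrees


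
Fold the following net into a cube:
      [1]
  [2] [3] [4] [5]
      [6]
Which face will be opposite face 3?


Net: cross layout. Take square 3 as the base (bottom).
Fold the four squares in the horizontal row up around 3: 2 -> left, 4 -> right, 5 wraps to the top.
Fold 1 and 6 up from 3: 1 -> back, 6 -> front.
Opposite pairs are therefore: (1, 6), (2, 4), (3, 5).
Face 3 is opposite face 5.
face 5


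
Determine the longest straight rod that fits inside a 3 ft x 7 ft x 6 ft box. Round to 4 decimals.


Shape: rectangular box (space diagonal)
l = 3 ft, w = 7 ft, h = 6 ft
Visualize: the diagonal of the base, then a right triangle with that diagonal and the height.
Formula: d = sqrt(l^2 + w^2 + h^2)
l^2 + w^2 + h^2 = 9 + 49 + 36 = 94
d = sqrt(94)
d = 9.6954
9.6954 ft


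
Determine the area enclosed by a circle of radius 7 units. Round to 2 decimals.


Shape: circle
Radius r = 7 units
Formula: A = pi * r^2
r^2 = 7^2 = 49
A = pi * 49
A = 153.94
153.94 units^2


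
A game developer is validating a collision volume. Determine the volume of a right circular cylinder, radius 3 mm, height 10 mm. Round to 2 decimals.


Shape: cylinder
Radius r = 3 mm, Height h = 10 mm
Formula: V = pi * r^2 * h
r^2 = 9
V = pi * 9 * 10
V = 90 * pi
V = 282.74
282.74 mm^3


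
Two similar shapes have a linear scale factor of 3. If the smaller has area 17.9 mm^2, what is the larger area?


Linear scale factor k = 3
Original area = 17.9 mm^2
Rule: under a linear scaling by k, areas scale by k^2.
k^2 = 3^2 = 9
New area = 17.9 * 9
New area = 161.1
161.1 mm^2


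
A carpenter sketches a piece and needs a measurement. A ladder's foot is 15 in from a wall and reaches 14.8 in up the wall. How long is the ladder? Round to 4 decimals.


Shape: right triangle
Legs a = 15 in, b = 14.8 in
Formula: c = sqrt(a^2 + b^2)
a^2 = 225, b^2 = 219.04
a^2 + b^2 = 444.04
c = sqrt(444.04)
c = 21.0723
21.0723 in


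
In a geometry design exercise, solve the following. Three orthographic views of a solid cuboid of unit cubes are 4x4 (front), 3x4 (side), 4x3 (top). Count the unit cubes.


Orthographic views of a solid rectangular block:
Front view 4 x 4 -> length = 4, height = 4
Side view 3 x 4 -> width = 3, height = 4 (consistent)
Top view 4 x 3 -> confirms length = 4, width = 3
The block is 4 x 3 x 4.
Total unit cubes = 4 * 3 * 4 = 48
48 unit cubes


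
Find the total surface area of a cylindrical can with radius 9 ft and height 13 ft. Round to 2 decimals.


Shape: closed cylinder
Radius r = 9 ft, Height h = 13 ft
Formula: SA = 2*pi*r^2 + 2*pi*r*h = 2*pi*r*(r + h)
r + h = 22
2 * r * (r + h) = 2 * 9 * 22 = 396
SA = 396 * pi
SA = 1244.07
1244.07 ft^2


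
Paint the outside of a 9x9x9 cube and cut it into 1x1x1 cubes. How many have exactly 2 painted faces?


Large cube: 9 x 9 x 9, cut into unit cubes.
n = 9, so n - 2 = 7
Cubes with 2 painted faces lie along the edges, excluding corners.
A cube has 12 edges; each contributes (n - 2) = 7 such cubes.
Count = 12 * 7 = 84
84 unit cubes


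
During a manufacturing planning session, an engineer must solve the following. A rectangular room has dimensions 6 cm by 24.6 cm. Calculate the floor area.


Shape: rectangle
Length l = 6 cm, Width w = 24.6 cm
Formula: A = l * w
A = 6 * 24.6
A = 147.6
147.6 cm^2


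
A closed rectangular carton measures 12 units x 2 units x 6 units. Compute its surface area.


Shape: rectangular prism
l = 12 units, w = 2 units, h = 6 units
Formula: SA = 2(lw + lh + wh)
lw = 24, lh = 72, wh = 12
lw + lh + wh = 108
SA = 2 * 108
SA = 216
216 units^2


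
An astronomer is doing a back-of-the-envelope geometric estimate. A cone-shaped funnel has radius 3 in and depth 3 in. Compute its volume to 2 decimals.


Shape: cone
Radius r = 3 in, Height h = 3 in
Formula: V = (1/3) * pi * r^2 * h
r^2 = 9
pi * r^2 * h = pi * 9 * 3 = 27 * pi
V = 27 * pi / 3
V = 28.27
28.27 in^3


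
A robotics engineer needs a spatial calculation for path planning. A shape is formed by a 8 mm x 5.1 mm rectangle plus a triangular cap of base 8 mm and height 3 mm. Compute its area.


Composite shape: rectangle + triangle
Rectangle area = 8 * 5.1 = 40.8
Triangle area = 0.5 * 8 * 3 = 12
Total = 40.8 + 12
Total = 52.8
52.8 mm^2


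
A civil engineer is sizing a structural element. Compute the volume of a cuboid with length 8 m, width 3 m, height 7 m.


Shape: rectangular prism
l = 8 m, w = 3 m, h = 7 m
Formula: V = l * w * h
V = 8 * 3 * 7
V = 24 * 7
V = 168
168 m^3


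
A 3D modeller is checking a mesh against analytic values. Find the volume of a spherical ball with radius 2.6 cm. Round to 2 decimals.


Shape: sphere
Radius r = 2.6 cm
Formula: V = (4/3) * pi * r^3
r^3 = 17.576
(4/3) * 17.576 = 23.434667
V = 23.434667 * pi
V = 73.62
73.62 cm^3


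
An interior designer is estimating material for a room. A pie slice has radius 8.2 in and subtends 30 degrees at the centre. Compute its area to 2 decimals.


Shape: circular sector
Radius r = 8.2 in, Angle = 30 degrees
Formula: A = (angle/360) * pi * r^2
r^2 = 67.24
Fraction of circle = 30/360
A = (30/360) * pi * 67.24
A = 5.603333 * pi
A = 17.6
17.6 in^2


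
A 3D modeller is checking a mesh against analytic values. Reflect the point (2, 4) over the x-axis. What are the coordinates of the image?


Transformation: reflection
Original point: (2, 4)
Rule for reflection over the x-axis: (x, y) -> (x, -y)
Apply: (2, 4) -> (2, -4)
(2, -4)


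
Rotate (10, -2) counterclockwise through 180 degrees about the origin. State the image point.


Transformation: rotation about the origin
Original point: (10, -2)
Rule for 180 deg: (x, y) -> (-x, -y)
Apply: (10, -2) -> (-10, 2)
(-10, 2)


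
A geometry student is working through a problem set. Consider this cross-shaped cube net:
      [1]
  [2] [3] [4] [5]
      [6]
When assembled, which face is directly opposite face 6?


Net: cross layout. Take square 3 as the base (bottom).
Fold the four squares in the horizontal row up around 3: 2 -> left, 4 -> right, 5 wraps to the top.
Fold 1 and 6 up from 3: 1 -> back, 6 -> front.
Opposite pairs are therefore: (1, 6), (2, 4), (3, 5).
Face 6 is opposite face 1.
face 1
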